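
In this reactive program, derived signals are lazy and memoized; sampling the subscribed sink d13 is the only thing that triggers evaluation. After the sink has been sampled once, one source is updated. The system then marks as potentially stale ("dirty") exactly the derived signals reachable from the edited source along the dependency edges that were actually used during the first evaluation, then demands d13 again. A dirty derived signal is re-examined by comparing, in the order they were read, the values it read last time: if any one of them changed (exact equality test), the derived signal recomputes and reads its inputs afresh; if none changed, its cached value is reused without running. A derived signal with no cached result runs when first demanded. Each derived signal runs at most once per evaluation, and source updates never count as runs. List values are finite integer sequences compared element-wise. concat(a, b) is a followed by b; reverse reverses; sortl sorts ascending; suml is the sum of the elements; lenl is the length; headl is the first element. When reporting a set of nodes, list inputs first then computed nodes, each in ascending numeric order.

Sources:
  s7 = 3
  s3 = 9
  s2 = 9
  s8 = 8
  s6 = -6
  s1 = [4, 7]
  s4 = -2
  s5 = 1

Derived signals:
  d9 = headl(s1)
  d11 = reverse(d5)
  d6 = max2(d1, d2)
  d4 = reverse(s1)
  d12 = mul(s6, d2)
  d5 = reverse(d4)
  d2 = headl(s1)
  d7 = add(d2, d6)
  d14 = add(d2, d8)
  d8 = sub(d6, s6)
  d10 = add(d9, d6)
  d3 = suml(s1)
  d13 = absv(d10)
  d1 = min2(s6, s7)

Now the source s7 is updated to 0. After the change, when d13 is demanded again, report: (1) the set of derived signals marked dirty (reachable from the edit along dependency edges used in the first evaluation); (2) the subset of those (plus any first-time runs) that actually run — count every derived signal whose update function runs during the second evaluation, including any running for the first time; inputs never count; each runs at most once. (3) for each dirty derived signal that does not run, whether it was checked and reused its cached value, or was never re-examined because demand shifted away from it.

First demand of the output computes:
  d1 = min2(-6, 3) = -6
  d2 = headl([4, 7]) = 4
  d6 = max2(-6, 4) = 4
  d9 = headl([4, 7]) = 4
  d10 = add(4, 4) = 8
  d13 = absv(8) = 8

After the edit, cleaning proceeds:
  d1: a read changed (s7 3->0) — executes, giving -6 — identical to its old value.
  d6: dirty, but its reads are unchanged (d1 unchanged, d2 unchanged); cached 4 stands.
  d10: dirty, but its reads are unchanged (d9 unchanged, d6 unchanged); cached 8 stands.
  d13: dirty, but its reads are unchanged (d10 unchanged); cached 8 stands.

Note the absorption at d1: it re-runs yet its value is the same, leaving the output's value untouched.

The edit dirties: d1, d6, d10, d13.
1 derived signals run: d1.
Cache hits after checking: d6, d10, d13.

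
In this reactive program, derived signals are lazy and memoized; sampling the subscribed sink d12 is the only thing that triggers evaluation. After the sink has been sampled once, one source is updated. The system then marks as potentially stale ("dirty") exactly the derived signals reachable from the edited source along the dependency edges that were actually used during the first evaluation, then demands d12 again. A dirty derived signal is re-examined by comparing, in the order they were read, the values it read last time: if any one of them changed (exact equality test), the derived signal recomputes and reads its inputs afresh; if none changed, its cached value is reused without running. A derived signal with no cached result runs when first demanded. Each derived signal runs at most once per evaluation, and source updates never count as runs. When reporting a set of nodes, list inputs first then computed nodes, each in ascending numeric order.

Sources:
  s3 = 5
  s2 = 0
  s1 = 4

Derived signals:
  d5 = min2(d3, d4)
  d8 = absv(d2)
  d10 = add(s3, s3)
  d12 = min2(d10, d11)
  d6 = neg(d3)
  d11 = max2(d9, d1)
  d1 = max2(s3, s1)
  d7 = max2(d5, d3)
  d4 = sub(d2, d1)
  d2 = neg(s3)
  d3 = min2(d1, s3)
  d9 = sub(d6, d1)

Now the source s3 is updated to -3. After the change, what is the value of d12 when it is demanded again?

First demand of the output computes:
  d1 = max2(5, 4) = 5
  d3 = min2(5, 5) = 5
  d6 = neg(5) = -5
  d9 = sub(-5, 5) = -10
  d10 = add(5, 5) = 10
  d11 = max2(-10, 5) = 5
  d12 = min2(10, 5) = 5

After the edit, cleaning proceeds:
  d1: a read changed (s3 5->-3) — executes, giving 4.
  d3: a read changed (d1 5->4; s3 5->-3) — executes, giving -3.
  d6: a read changed (d3 5->-3) — executes, giving 3.
  d9: a read changed (d6 -5->3; d1 5->4) — executes, giving -1.
  d10: a read changed (s3 5->-3; s3 5->-3) — executes, giving -6.
  d11: a read changed (d9 -10->-1; d1 5->4) — executes, giving 4.
  d12: a read changed (d10 10->-6; d11 5->4) — executes, giving -6.

Demanding d12 again yields -6.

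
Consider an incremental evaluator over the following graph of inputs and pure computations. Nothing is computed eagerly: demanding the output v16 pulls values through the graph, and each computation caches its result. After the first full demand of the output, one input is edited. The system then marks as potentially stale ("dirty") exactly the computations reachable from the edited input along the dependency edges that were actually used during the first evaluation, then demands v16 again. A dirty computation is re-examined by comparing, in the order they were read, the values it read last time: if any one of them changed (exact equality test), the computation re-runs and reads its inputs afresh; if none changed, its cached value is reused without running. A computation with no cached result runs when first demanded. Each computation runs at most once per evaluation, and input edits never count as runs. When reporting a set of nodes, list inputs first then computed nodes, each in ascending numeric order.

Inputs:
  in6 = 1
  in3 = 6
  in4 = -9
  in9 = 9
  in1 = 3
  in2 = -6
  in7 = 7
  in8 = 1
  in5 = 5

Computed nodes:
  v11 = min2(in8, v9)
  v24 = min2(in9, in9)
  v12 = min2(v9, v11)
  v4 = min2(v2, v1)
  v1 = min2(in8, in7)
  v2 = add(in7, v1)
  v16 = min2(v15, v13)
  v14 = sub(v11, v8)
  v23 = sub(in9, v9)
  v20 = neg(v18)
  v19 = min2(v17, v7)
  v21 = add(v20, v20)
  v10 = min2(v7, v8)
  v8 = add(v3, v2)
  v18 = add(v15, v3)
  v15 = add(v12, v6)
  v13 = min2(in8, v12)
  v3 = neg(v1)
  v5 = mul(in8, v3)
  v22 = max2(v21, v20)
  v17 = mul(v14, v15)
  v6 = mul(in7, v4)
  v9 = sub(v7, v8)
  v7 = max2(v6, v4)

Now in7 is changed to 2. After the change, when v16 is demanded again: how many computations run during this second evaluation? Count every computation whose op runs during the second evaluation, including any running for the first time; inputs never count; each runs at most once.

Run set: v1, v2, v4, v6, v7, v8, v9, v15, v16 (9 run).
The important point: at v3 every value read last time is unchanged, so the dirty flag clears without a run.

Initial pass — values computed on the first demand:
  v1 = min2(1, 7) = 1
  v2 = add(7, 1) = 8
  v3 = neg(1) = -1
  v4 = min2(8, 1) = 1
  v6 = mul(7, 1) = 7
  v7 = max2(7, 1) = 7
  v8 = add(-1, 8) = 7
  v9 = sub(7, 7) = 0
  v11 = min2(1, 0) = 0
  v12 = min2(0, 0) = 0
  v13 = min2(1, 0) = 0
  v15 = add(0, 7) = 7
  v16 = min2(7, 0) = 0

Second demand — change propagation:
  v1: re-runs because in7 7->2; new result 1 (unchanged).
  v2: re-runs because in7 7->2; new result 3.
  v3: re-examined; everything it read last time is the same (v1 unchanged) — cache -1 kept, no run.
  v4: re-runs because v2 8->3; new result 1 (unchanged).
  v6: re-runs because in7 7->2; new result 2.
  v7: re-runs because v6 7->2; new result 2.
  v8: re-runs because v2 8->3; new result 2.
  v9: re-runs because v7 7->2; v8 7->2; new result 0 (unchanged).
  v11: re-examined; everything it read last time is the same (in8 unchanged, v9 unchanged) — cache 0 kept, no run.
  v12: re-examined; everything it read last time is the same (v9 unchanged, v11 unchanged) — cache 0 kept, no run.
  v13: re-examined; everything it read last time is the same (in8 unchanged, v12 unchanged) — cache 0 kept, no run.
  v15: re-runs because v6 7->2; new result 2.
  v16: re-runs because v15 7->2; new result 0 (unchanged).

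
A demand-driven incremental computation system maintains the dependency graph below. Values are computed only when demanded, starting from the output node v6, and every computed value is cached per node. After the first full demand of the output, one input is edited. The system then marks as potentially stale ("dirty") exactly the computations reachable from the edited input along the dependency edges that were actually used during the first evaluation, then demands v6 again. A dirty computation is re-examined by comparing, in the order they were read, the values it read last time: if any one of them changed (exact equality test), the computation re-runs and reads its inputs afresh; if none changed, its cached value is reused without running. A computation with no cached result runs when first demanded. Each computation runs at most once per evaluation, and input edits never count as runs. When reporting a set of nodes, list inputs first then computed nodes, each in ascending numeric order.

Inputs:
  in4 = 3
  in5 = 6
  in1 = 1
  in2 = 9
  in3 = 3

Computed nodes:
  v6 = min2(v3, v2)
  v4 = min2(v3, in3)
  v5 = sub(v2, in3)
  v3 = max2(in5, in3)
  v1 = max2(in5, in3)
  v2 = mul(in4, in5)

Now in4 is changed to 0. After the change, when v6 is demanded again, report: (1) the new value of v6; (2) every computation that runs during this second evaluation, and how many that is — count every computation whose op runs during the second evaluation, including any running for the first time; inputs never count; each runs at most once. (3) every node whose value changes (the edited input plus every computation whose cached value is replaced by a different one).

First evaluation (everything demanded from the output):
  v2 = mul(3, 6) = 18
  v3 = max2(6, 3) = 6
  v6 = min2(6, 18) = 6

Propagation after the edit:
  v2: runs — in4 3->0; result 0.
  v6: runs — v2 18->0; result 0.

New value of v6: 0.
Computations that run: v2, v6 — 2 in total.
Values that change: in4, v2, v6.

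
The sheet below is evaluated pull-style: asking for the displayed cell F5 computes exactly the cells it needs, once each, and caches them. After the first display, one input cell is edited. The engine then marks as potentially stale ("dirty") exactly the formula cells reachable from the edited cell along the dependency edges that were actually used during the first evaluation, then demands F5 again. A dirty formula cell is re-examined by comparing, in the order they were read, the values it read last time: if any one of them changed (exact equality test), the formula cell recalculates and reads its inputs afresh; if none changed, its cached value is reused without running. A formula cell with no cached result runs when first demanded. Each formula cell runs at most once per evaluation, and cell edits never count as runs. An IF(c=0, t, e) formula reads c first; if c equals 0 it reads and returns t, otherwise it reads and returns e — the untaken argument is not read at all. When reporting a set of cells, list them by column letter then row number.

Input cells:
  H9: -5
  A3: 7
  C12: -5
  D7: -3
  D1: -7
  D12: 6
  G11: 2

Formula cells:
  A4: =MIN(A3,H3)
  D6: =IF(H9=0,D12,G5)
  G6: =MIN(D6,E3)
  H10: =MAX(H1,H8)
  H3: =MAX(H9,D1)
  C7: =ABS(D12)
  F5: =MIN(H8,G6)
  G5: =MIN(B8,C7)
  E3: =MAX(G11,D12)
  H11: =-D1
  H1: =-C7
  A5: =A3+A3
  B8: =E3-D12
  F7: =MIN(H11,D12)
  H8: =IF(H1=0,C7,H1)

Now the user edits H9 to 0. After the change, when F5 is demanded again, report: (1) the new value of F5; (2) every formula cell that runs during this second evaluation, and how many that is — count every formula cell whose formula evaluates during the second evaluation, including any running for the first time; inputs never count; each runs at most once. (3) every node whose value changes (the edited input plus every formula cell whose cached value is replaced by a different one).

First demand of the output computes:
  C7 = ABS(6) = 6
  E3 = MAX(2, 6) = 6
  B8 = 6 - 6 = 0
  G5 = MIN(0, 6) = 0
  D6 = IF(H9=0: H9=-5 -> else branch G5) = 0
  G6 = MIN(0, 6) = 0
  H1 = -(6) = -6
  H8 = IF(H1=0: H1=-6 -> else branch H1) = -6
  F5 = MIN(-6, 0) = -6

After the edit, cleaning proceeds:
  D6: a read changed (H9 -5->0) — executes, giving 6.
  G6: a read changed (D6 0->6) — executes, giving 6.
  F5: a read changed (G6 0->6) — executes, giving -6 — identical to its old value.

Demanding F5 again yields -6.
3 formula cells run: D6, F5, G6.
The nodes whose values change: D6, G6, H9.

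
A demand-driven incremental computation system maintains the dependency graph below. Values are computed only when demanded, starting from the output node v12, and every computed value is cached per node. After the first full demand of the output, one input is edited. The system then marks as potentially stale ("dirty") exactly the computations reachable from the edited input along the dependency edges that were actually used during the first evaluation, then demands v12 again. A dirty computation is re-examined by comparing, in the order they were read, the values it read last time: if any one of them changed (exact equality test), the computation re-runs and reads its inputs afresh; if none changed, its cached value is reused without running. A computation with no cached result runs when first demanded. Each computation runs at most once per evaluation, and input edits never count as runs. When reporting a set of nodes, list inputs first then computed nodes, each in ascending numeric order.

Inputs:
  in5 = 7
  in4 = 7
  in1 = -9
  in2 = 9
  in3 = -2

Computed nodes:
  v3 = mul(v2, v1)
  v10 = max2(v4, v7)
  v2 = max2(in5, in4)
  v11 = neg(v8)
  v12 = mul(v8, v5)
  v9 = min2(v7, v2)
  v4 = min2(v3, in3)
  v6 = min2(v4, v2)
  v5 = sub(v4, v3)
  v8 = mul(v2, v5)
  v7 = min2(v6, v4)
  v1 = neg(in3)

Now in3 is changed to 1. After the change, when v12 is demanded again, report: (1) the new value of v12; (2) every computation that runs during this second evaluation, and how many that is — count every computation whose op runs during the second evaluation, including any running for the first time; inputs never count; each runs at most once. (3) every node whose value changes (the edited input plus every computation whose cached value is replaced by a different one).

New value of v12: 0.
Computations that run: v1, v3, v4, v5, v8, v12 — 6 in total.
Values that change: in3, v1, v3, v4, v5, v8, v12.

First evaluation (everything demanded from the output):
  v1 = neg(-2) = 2
  v2 = max2(7, 7) = 7
  v3 = mul(7, 2) = 14
  v4 = min2(14, -2) = -2
  v5 = sub(-2, 14) = -16
  v8 = mul(7, -16) = -112
  v12 = mul(-112, -16) = 1792

Propagation after the edit:
  v1: runs — in3 -2->1; result -1.
  v3: runs — v1 2->-1; result -7.
  v4: runs — v3 14->-7; in3 -2->1; result -7.
  v5: runs — v4 -2->-7; v3 14->-7; result 0.
  v8: runs — v5 -16->0; result 0.
  v12: runs — v8 -112->0; v5 -16->0; result 0.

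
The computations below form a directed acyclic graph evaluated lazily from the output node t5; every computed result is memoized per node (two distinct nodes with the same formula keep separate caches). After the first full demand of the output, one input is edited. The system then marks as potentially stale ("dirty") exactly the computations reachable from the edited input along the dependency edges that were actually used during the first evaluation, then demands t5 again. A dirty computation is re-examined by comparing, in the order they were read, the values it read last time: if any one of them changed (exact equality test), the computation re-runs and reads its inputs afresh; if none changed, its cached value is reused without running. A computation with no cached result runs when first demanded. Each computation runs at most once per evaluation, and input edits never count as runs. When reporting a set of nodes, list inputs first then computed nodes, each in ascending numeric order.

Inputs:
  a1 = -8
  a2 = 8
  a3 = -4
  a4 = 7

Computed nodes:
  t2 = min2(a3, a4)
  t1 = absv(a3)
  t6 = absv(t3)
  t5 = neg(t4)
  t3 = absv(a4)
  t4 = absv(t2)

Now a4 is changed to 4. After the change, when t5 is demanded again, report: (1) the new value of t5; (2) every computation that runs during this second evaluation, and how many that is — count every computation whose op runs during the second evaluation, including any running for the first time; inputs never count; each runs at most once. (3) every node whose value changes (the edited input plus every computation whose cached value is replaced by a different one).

First demand of the output computes:
  t2 = min2(-4, 7) = -4
  t4 = absv(-4) = 4
  t5 = neg(4) = -4

After the edit, cleaning proceeds:
  t2: a read changed (a4 7->4) — executes, giving -4 — identical to its old value.
  t4: dirty, but its reads are unchanged (t2 unchanged); cached 4 stands.
  t5: dirty, but its reads are unchanged (t4 unchanged); cached -4 stands.

Note the absorption at t2: it re-runs yet its value is the same, leaving the output's value untouched.

Demanding t5 again yields -4.
1 computations run: t2.
The nodes whose values change: a4.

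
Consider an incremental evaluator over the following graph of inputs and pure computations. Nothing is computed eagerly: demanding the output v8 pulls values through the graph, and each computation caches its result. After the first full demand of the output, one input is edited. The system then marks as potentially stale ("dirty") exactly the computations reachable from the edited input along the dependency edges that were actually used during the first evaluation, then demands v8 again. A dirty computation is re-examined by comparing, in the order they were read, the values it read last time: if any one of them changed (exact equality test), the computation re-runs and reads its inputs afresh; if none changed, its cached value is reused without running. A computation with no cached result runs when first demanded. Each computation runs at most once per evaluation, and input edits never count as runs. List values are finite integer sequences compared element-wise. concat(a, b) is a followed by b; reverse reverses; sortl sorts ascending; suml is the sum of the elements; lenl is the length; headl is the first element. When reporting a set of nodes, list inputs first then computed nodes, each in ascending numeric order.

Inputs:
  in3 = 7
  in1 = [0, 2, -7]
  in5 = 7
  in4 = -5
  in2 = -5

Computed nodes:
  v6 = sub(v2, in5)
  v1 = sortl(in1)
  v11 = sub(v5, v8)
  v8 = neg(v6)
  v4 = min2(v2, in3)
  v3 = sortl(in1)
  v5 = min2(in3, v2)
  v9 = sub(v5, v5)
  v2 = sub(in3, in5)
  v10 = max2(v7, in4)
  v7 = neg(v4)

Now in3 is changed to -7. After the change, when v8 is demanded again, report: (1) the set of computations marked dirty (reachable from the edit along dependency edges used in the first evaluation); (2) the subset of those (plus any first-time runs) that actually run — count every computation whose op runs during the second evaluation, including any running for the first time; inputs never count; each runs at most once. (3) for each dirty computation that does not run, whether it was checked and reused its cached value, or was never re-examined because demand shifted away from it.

Initial pass — values computed on the first demand:
  v2 = sub(7, 7) = 0
  v6 = sub(0, 7) = -7
  v8 = neg(-7) = 7

Second demand — change propagation:
  v2: re-runs because in3 7->-7; new result -14.
  v6: re-runs because v2 0->-14; new result -21.
  v8: re-runs because v6 -7->-21; new result 21.

Dirty set: v2, v6, v8.
Run set: v2, v6, v8 (3 run).
All dirty computations ended up running.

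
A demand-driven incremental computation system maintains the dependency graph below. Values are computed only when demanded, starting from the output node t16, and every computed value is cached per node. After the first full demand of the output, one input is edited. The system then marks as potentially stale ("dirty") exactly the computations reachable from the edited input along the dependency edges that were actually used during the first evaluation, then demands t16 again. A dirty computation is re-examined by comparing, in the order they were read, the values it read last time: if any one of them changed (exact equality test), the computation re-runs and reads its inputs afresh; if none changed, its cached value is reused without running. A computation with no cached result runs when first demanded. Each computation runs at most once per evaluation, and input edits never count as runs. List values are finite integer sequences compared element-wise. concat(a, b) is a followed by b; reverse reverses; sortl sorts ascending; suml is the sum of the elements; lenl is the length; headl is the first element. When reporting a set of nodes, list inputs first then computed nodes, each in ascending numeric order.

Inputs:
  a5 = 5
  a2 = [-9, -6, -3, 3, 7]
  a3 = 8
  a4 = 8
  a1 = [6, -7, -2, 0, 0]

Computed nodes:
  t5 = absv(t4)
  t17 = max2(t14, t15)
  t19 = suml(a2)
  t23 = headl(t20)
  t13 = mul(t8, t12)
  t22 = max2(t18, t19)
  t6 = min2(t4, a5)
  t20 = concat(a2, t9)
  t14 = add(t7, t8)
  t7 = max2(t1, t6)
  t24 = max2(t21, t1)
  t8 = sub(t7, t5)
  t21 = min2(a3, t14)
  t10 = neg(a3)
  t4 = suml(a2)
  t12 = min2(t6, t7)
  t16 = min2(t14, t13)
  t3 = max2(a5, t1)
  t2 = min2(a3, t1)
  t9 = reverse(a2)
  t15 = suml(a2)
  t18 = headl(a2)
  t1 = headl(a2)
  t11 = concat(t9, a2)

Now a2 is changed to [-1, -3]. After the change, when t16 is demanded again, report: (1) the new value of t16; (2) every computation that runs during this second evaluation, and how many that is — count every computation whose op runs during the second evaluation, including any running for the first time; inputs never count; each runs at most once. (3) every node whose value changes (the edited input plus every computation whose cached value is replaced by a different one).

First evaluation (everything demanded from the output):
  t1 = headl([-9, -6, -3, 3, 7]) = -9
  t4 = suml([-9, -6, -3, 3, 7]) = -8
  t5 = absv(-8) = 8
  t6 = min2(-8, 5) = -8
  t7 = max2(-9, -8) = -8
  t8 = sub(-8, 8) = -16
  t12 = min2(-8, -8) = -8
  t13 = mul(-16, -8) = 128
  t14 = add(-8, -16) = -24
  t16 = min2(-24, 128) = -24

Propagation after the edit:
  t1: runs — a2 [-9, -6, -3, 3, 7]->[-1, -3]; result -1.
  t4: runs — a2 [-9, -6, -3, 3, 7]->[-1, -3]; result -4.
  t5: runs — t4 -8->-4; result 4.
  t6: runs — t4 -8->-4; result -4.
  t7: runs — t1 -9->-1; t6 -8->-4; result -1.
  t8: runs — t7 -8->-1; t5 8->4; result -5.
  t12: runs — t6 -8->-4; t7 -8->-1; result -4.
  t13: runs — t8 -16->-5; t12 -8->-4; result 20.
  t14: runs — t7 -8->-1; t8 -16->-5; result -6.
  t16: runs — t14 -24->-6; t13 128->20; result -6.

New value of t16: -6.
Computations that run: t1, t4, t5, t6, t7, t8, t12, t13, t14, t16 — 10 in total.
Values that change: a2, t1, t4, t5, t6, t7, t8, t12, t13, t14, t16.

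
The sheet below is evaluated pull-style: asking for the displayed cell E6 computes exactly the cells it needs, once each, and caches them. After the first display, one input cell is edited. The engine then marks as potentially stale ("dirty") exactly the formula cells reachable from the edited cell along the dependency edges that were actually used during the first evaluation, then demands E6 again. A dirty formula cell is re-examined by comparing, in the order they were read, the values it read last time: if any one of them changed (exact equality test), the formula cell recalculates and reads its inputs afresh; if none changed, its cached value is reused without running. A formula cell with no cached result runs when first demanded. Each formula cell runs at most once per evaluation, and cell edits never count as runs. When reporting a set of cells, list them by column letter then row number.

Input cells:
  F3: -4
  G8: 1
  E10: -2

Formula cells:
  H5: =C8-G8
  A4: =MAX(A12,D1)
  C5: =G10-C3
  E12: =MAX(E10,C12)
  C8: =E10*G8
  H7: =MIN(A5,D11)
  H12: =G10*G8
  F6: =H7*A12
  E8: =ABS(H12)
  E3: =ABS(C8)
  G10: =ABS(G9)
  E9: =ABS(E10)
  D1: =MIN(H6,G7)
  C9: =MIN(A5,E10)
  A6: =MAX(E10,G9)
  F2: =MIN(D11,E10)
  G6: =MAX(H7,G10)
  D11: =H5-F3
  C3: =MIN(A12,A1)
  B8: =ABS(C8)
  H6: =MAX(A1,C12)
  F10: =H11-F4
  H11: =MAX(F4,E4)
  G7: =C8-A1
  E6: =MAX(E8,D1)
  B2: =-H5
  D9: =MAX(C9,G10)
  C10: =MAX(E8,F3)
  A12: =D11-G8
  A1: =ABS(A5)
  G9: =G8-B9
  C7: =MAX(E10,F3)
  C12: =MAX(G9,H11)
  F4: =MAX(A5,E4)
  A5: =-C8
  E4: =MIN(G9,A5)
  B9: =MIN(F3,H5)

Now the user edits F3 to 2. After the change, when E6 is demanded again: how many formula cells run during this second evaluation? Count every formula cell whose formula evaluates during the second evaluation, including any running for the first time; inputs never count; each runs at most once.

First demand of the output computes:
  C8 = -2 * 1 = -2
  A5 = -(-2) = 2
  A1 = ABS(2) = 2
  G7 = -2 - 2 = -4
  H5 = -2 - 1 = -3
  B9 = MIN(-4, -3) = -4
  G9 = 1 - -4 = 5
  E4 = MIN(5, 2) = 2
  F4 = MAX(2, 2) = 2
  G10 = ABS(5) = 5
  H11 = MAX(2, 2) = 2
  C12 = MAX(5, 2) = 5
  H6 = MAX(2, 5) = 5
  D1 = MIN(5, -4) = -4
  H12 = 5 * 1 = 5
  E8 = ABS(5) = 5
  E6 = MAX(5, -4) = 5

After the edit, cleaning proceeds:
  B9: a read changed (F3 -4->2) — executes, giving -3.
  G9: a read changed (B9 -4->-3) — executes, giving 4.
  E4: a read changed (G9 5->4) — executes, giving 2 — identical to its old value.
  F4: dirty, but its reads are unchanged (A5 unchanged, E4 unchanged); cached 2 stands.
  G10: a read changed (G9 5->4) — executes, giving 4.
  H11: dirty, but its reads are unchanged (F4 unchanged, E4 unchanged); cached 2 stands.
  C12: a read changed (G9 5->4) — executes, giving 4.
  H6: a read changed (C12 5->4) — executes, giving 4.
  D1: a read changed (H6 5->4) — executes, giving -4 — identical to its old value.
  H12: a read changed (G10 5->4) — executes, giving 4.
  E8: a read changed (H12 5->4) — executes, giving 4.
  E6: a read changed (E8 5->4) — executes, giving 4.

Note where the cutoff bites: F4 is checked, finds nothing changed, and keeps its cache.

10 formula cells run: B9, C12, D1, E4, E6, E8, G9, G10, H6, H12.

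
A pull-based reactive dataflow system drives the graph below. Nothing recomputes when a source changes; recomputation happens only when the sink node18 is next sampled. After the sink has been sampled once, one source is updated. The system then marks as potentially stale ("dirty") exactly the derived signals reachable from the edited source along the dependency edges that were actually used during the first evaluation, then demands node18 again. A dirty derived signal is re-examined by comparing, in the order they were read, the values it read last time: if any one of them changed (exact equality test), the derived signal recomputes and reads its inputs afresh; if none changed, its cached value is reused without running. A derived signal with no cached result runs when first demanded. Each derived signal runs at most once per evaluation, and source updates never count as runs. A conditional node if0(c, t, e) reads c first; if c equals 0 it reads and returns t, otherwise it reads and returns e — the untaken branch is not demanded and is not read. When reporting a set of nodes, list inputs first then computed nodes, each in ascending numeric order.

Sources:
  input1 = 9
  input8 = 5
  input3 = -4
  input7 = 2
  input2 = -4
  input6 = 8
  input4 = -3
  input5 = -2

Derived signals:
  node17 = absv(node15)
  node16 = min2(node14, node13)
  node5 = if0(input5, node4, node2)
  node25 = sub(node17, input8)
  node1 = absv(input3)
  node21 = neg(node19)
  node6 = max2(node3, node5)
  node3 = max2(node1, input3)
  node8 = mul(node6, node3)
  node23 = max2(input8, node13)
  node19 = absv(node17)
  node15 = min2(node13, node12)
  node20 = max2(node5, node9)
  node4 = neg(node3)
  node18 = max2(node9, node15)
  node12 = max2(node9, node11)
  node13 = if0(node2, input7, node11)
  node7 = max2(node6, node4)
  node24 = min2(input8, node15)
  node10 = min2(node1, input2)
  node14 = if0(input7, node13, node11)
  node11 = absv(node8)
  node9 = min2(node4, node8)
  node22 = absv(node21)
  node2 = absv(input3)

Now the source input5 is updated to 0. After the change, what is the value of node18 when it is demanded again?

First evaluation (everything demanded from the output):
  node1 = absv(-4) = 4
  node2 = absv(-4) = 4
  node3 = max2(4, -4) = 4
  node4 = neg(4) = -4
  node5 = if0(input5=-2 -> else branch node2) = 4
  node6 = max2(4, 4) = 4
  node8 = mul(4, 4) = 16
  node9 = min2(-4, 16) = -4
  node11 = absv(16) = 16
  node12 = max2(-4, 16) = 16
  node13 = if0(node2=4 -> else branch node11) = 16
  node15 = min2(16, 16) = 16
  node18 = max2(-4, 16) = 16

Propagation after the edit:
  node5: runs — input5 -2->0; result -4.
  node6: runs — node5 4->-4; result 4 (same value as before).
  node8: checked — values it read are unchanged (node6 unchanged, node3 unchanged); reused cached 16 without running.
  node9: checked — values it read are unchanged (node4 unchanged, node8 unchanged); reused cached -4 without running.
  node11: checked — values it read are unchanged (node8 unchanged); reused cached 16 without running.
  node12: checked — values it read are unchanged (node9 unchanged, node11 unchanged); reused cached 16 without running.
  node13: checked — values it read are unchanged (node2 unchanged, node11 unchanged); reused cached 16 without running.
  node15: checked — values it read are unchanged (node13 unchanged, node12 unchanged); reused cached 16 without running.
  node18: checked — values it read are unchanged (node9 unchanged, node15 unchanged); reused cached 16 without running.

Key observation: the change is absorbed at node6 — it re-runs but produces the same value, and the output's value is unchanged.

New value of node18: 16.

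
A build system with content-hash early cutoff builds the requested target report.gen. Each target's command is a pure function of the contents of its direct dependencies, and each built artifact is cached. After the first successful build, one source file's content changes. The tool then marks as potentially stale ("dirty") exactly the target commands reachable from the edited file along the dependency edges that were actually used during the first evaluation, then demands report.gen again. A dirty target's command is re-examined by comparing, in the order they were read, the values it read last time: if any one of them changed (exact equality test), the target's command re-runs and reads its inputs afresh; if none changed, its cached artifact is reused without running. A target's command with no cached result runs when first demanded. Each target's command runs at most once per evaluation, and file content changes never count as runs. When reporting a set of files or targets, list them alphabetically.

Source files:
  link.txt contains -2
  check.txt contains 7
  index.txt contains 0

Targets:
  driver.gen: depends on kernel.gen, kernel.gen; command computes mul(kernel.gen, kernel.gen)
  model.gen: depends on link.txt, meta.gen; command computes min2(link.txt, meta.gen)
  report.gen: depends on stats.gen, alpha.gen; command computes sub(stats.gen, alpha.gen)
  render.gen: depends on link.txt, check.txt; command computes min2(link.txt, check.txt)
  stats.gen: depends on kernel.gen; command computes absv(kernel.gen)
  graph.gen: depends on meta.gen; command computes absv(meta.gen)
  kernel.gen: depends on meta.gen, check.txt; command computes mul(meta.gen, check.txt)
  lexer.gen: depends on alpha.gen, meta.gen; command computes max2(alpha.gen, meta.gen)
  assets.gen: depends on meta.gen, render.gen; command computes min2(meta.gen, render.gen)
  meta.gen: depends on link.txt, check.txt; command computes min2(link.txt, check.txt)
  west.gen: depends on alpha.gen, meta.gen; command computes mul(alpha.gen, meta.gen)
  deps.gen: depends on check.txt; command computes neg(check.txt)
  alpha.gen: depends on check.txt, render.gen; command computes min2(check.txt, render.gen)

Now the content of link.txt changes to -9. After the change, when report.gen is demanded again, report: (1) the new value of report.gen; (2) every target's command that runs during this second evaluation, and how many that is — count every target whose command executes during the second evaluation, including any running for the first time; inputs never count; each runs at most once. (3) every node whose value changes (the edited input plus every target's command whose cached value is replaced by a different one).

First evaluation (everything demanded from the output):
  meta.gen = min2(-2, 7) = -2
  kernel.gen = mul(-2, 7) = -14
  render.gen = min2(-2, 7) = -2
  alpha.gen = min2(7, -2) = -2
  stats.gen = absv(-14) = 14
  report.gen = sub(14, -2) = 16

Propagation after the edit:
  meta.gen: runs — link.txt -2->-9; result -9.
  kernel.gen: runs — meta.gen -2->-9; result -63.
  render.gen: runs — link.txt -2->-9; result -9.
  alpha.gen: runs — render.gen -2->-9; result -9.
  stats.gen: runs — kernel.gen -14->-63; result 63.
  report.gen: runs — stats.gen 14->63; alpha.gen -2->-9; result 72.

New value of report.gen: 72.
Target commands that run: alpha.gen, kernel.gen, meta.gen, render.gen, report.gen, stats.gen — 6 in total.
Values that change: alpha.gen, kernel.gen, link.txt, meta.gen, render.gen, report.gen, stats.gen.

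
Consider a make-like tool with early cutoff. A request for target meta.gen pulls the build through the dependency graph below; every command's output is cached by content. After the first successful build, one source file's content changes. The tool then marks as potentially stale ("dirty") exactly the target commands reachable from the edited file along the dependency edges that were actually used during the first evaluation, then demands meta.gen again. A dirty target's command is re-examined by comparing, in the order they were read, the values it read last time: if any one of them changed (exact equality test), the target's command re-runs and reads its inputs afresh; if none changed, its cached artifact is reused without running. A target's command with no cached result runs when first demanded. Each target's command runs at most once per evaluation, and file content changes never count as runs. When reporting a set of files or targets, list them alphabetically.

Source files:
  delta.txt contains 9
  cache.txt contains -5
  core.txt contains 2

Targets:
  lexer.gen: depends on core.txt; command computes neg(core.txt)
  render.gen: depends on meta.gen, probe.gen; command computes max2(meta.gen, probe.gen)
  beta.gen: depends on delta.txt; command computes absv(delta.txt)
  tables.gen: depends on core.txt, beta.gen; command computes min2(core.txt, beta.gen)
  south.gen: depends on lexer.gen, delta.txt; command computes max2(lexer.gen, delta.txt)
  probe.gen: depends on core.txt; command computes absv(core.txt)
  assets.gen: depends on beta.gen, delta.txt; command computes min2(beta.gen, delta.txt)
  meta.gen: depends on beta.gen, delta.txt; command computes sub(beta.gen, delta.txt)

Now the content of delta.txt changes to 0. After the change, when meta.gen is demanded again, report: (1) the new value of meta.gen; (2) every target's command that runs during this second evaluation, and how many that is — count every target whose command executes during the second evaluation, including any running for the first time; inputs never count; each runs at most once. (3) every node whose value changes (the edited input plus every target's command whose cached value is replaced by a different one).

First demand of the output computes:
  beta.gen = absv(9) = 9
  meta.gen = sub(9, 9) = 0

After the edit, cleaning proceeds:
  beta.gen: a read changed (delta.txt 9->0) — executes, giving 0.
  meta.gen: a read changed (beta.gen 9->0; delta.txt 9->0) — executes, giving 0 — identical to its old value.

Demanding meta.gen again yields 0.
2 target commands run: beta.gen, meta.gen.
The nodes whose values change: beta.gen, delta.txt.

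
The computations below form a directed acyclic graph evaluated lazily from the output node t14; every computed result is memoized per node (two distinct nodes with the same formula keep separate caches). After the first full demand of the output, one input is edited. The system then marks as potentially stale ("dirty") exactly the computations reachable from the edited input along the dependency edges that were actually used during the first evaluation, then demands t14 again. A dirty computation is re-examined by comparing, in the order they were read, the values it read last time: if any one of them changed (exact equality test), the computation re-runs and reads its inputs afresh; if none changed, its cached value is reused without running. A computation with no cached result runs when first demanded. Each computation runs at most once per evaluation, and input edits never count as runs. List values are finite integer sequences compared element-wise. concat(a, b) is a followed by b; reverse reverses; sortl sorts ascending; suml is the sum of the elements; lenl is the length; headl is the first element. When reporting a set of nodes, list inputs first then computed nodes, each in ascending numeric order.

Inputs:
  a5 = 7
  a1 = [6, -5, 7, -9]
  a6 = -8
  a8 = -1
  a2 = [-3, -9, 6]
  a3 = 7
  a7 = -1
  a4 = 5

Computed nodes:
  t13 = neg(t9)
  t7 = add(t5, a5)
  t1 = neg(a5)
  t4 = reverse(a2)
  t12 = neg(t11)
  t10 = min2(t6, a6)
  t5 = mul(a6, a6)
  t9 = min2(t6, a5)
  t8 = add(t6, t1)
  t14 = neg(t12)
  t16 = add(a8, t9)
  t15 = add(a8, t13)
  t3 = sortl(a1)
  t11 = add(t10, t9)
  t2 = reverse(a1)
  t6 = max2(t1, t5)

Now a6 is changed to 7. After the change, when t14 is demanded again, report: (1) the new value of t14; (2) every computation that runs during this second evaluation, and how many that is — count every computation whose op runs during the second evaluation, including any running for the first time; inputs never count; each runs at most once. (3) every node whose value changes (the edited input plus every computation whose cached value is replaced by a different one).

First demand of the output computes:
  t1 = neg(7) = -7
  t5 = mul(-8, -8) = 64
  t6 = max2(-7, 64) = 64
  t9 = min2(64, 7) = 7
  t10 = min2(64, -8) = -8
  t11 = add(-8, 7) = -1
  t12 = neg(-1) = 1
  t14 = neg(1) = -1

After the edit, cleaning proceeds:
  t5: a read changed (a6 -8->7; a6 -8->7) — executes, giving 49.
  t6: a read changed (t5 64->49) — executes, giving 49.
  t9: a read changed (t6 64->49) — executes, giving 7 — identical to its old value.
  t10: a read changed (t6 64->49; a6 -8->7) — executes, giving 7.
  t11: a read changed (t10 -8->7) — executes, giving 14.
  t12: a read changed (t11 -1->14) — executes, giving -14.
  t14: a read changed (t12 1->-14) — executes, giving 14.

Demanding t14 again yields 14.
7 computations run: t5, t6, t9, t10, t11, t12, t14.
The nodes whose values change: a6, t5, t6, t10, t11, t12, t14.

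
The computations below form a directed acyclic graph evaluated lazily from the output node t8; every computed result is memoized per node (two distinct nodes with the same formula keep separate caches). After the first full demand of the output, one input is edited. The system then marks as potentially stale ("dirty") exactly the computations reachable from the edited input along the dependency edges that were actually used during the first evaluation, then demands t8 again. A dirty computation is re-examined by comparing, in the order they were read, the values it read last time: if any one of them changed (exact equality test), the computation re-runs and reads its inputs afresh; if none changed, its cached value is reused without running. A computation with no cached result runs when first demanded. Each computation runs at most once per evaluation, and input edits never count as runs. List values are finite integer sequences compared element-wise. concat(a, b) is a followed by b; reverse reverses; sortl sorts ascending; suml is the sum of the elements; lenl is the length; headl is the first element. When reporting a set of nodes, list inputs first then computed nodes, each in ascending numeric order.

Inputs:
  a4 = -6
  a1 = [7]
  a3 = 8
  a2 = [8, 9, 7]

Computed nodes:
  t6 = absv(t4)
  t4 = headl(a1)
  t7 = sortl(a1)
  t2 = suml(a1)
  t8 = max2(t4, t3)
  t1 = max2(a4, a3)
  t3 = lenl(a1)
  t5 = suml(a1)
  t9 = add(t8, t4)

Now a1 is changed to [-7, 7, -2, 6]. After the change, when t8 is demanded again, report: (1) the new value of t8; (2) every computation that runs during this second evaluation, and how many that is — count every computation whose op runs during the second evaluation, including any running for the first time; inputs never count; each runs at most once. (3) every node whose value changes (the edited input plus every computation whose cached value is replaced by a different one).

Demanding t8 again yields 4.
3 computations run: t3, t4, t8.
The nodes whose values change: a1, t3, t4, t8.

First demand of the output computes:
  t3 = lenl([7]) = 1
  t4 = headl([7]) = 7
  t8 = max2(7, 1) = 7

After the edit, cleaning proceeds:
  t3: a read changed (a1 [7]->[-7, 7, -2, 6]) — executes, giving 4.
  t4: a read changed (a1 [7]->[-7, 7, -2, 6]) — executes, giving -7.
  t8: a read changed (t4 7->-7; t3 1->4) — executes, giving 4.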